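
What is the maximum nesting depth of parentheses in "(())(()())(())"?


Input: "(())(()())(())"
Tracking depth:
  Position 0 '(': depth becomes 1
  Position 1 '(': depth becomes 2
  Position 2 ')': depth becomes 1
  Position 3 ')': depth becomes 0
  Position 4 '(': depth becomes 1
  Position 5 '(': depth becomes 2
  Position 6 ')': depth becomes 1
  Position 7 '(': depth becomes 2
  Position 8 ')': depth becomes 1
  Position 9 ')': depth becomes 0
  Position 10 '(': depth becomes 1
  Position 11 '(': depth becomes 2
  Position 12 ')': depth becomes 1
  Position 13 ')': depth becomes 0
Maximum depth reached: 2

2


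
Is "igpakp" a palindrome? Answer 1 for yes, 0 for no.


Input: igpakp
Reversed: pkapgi
  Compare pos 0 ('i') with pos 5 ('p'): MISMATCH
  Compare pos 1 ('g') with pos 4 ('k'): MISMATCH
  Compare pos 2 ('p') with pos 3 ('a'): MISMATCH
Result: not a palindrome

0


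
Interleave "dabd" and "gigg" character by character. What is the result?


Interleaving "dabd" and "gigg":
  Position 0: 'd' from first, 'g' from second => "dg"
  Position 1: 'a' from first, 'i' from second => "ai"
  Position 2: 'b' from first, 'g' from second => "bg"
  Position 3: 'd' from first, 'g' from second => "dg"
Result: dgaibgdg

dgaibgdg


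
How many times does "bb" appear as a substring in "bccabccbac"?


Searching for "bb" in "bccabccbac"
Scanning each position:
  Position 0: "bc" => no
  Position 1: "cc" => no
  Position 2: "ca" => no
  Position 3: "ab" => no
  Position 4: "bc" => no
  Position 5: "cc" => no
  Position 6: "cb" => no
  Position 7: "ba" => no
  Position 8: "ac" => no
Total occurrences: 0

0


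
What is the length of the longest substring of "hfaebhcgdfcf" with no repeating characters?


Input: "hfaebhcgdfcf"
Sliding window (track last position of each char):
  Position 0 ('h'): window [0,0] length 1 -- new best
  Position 1 ('f'): window [0,1] length 2 -- new best
  Position 2 ('a'): window [0,2] length 3 -- new best
  Position 3 ('e'): window [0,3] length 4 -- new best
  Position 4 ('b'): window [0,4] length 5 -- new best
  Position 5 ('h'): repeat (last at 0), move window start to 1
  Position 5 ('h'): window [1,5] length 5
  Position 6 ('c'): window [1,6] length 6 -- new best
  Position 7 ('g'): window [1,7] length 7 -- new best
  Position 8 ('d'): window [1,8] length 8 -- new best
  Position 9 ('f'): repeat (last at 1), move window start to 2
  Position 9 ('f'): window [2,9] length 8
  Position 10 ('c'): repeat (last at 6), move window start to 7
  Position 10 ('c'): window [7,10] length 4
  Position 11 ('f'): repeat (last at 9), move window start to 10
  Position 11 ('f'): window [10,11] length 2
Longest substring with no repeats: "faebhcgd" with length 8

8


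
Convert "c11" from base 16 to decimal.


Input: "c11" in base 16
Positional expansion:
  Digit 'c' (value 12) x 16^2 = 3072
  Digit '1' (value 1) x 16^1 = 16
  Digit '1' (value 1) x 16^0 = 1
Sum = 3089

3089


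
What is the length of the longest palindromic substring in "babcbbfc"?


Input: "babcbbfc"
Checking substrings for palindromes:
  [0:3] "bab" (len 3) => palindrome
  [2:5] "bcb" (len 3) => palindrome
  [4:6] "bb" (len 2) => palindrome
Longest palindromic substring: "bab" with length 3

3


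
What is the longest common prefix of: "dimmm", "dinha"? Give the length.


Words: dimmm, dinha
  Position 0: all 'd' => match
  Position 1: all 'i' => match
  Position 2: ('m', 'n') => mismatch, stop
LCP = "di" (length 2)

2


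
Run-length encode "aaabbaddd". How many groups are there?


Input: aaabbaddd
Scanning for consecutive runs:
  Group 1: 'a' x 3 (positions 0-2)
  Group 2: 'b' x 2 (positions 3-4)
  Group 3: 'a' x 1 (positions 5-5)
  Group 4: 'd' x 3 (positions 6-8)
Total groups: 4

4


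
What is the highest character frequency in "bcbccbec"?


Input: bcbccbec
Character counts:
  'b': 3
  'c': 4
  'e': 1
Maximum frequency: 4

4


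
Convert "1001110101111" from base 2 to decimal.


Input: "1001110101111" in base 2
Positional expansion:
  Digit '1' (value 1) x 2^12 = 4096
  Digit '0' (value 0) x 2^11 = 0
  Digit '0' (value 0) x 2^10 = 0
  Digit '1' (value 1) x 2^9 = 512
  Digit '1' (value 1) x 2^8 = 256
  Digit '1' (value 1) x 2^7 = 128
  Digit '0' (value 0) x 2^6 = 0
  Digit '1' (value 1) x 2^5 = 32
  Digit '0' (value 0) x 2^4 = 0
  Digit '1' (value 1) x 2^3 = 8
  Digit '1' (value 1) x 2^2 = 4
  Digit '1' (value 1) x 2^1 = 2
  Digit '1' (value 1) x 2^0 = 1
Sum = 5039

5039


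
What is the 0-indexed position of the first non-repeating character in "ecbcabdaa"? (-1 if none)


Input: ecbcabdaa
Character frequencies:
  'a': 3
  'b': 2
  'c': 2
  'd': 1
  'e': 1
Scanning left to right for freq == 1:
  Position 0 ('e'): unique! => answer = 0

0


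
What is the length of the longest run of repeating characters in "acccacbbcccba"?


Input: "acccacbbcccba"
Scanning for longest run:
  Position 1 ('c'): new char, reset run to 1
  Position 2 ('c'): continues run of 'c', length=2
  Position 3 ('c'): continues run of 'c', length=3
  Position 4 ('a'): new char, reset run to 1
  Position 5 ('c'): new char, reset run to 1
  Position 6 ('b'): new char, reset run to 1
  Position 7 ('b'): continues run of 'b', length=2
  Position 8 ('c'): new char, reset run to 1
  Position 9 ('c'): continues run of 'c', length=2
  Position 10 ('c'): continues run of 'c', length=3
  Position 11 ('b'): new char, reset run to 1
  Position 12 ('a'): new char, reset run to 1
Longest run: 'c' with length 3

3


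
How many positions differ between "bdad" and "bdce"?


Comparing "bdad" and "bdce" position by position:
  Position 0: 'b' vs 'b' => same
  Position 1: 'd' vs 'd' => same
  Position 2: 'a' vs 'c' => DIFFER
  Position 3: 'd' vs 'e' => DIFFER
Positions that differ: 2

2


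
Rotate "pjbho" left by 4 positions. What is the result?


Input: "pjbho", rotate left by 4
First 4 characters: "pjbh"
Remaining characters: "o"
Concatenate remaining + first: "o" + "pjbh" = "opjbh"

opjbh


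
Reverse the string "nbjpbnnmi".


Input: nbjpbnnmi
Reading characters right to left:
  Position 8: 'i'
  Position 7: 'm'
  Position 6: 'n'
  Position 5: 'n'
  Position 4: 'b'
  Position 3: 'p'
  Position 2: 'j'
  Position 1: 'b'
  Position 0: 'n'
Reversed: imnnbpjbn

imnnbpjbn


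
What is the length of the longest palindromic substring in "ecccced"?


Input: "ecccced"
Checking substrings for palindromes:
  [0:6] "ecccce" (len 6) => palindrome
  [1:5] "cccc" (len 4) => palindrome
  [1:4] "ccc" (len 3) => palindrome
  [2:5] "ccc" (len 3) => palindrome
  [1:3] "cc" (len 2) => palindrome
  [2:4] "cc" (len 2) => palindrome
Longest palindromic substring: "ecccce" with length 6

6


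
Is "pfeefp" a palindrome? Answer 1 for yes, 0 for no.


Input: pfeefp
Reversed: pfeefp
  Compare pos 0 ('p') with pos 5 ('p'): match
  Compare pos 1 ('f') with pos 4 ('f'): match
  Compare pos 2 ('e') with pos 3 ('e'): match
Result: palindrome

1


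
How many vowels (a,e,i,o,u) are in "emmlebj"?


Input: emmlebj
Checking each character:
  'e' at position 0: vowel (running total: 1)
  'm' at position 1: consonant
  'm' at position 2: consonant
  'l' at position 3: consonant
  'e' at position 4: vowel (running total: 2)
  'b' at position 5: consonant
  'j' at position 6: consonant
Total vowels: 2

2


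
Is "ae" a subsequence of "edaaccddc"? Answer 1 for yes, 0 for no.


Check if "ae" is a subsequence of "edaaccddc"
Greedy scan:
  Position 0 ('e'): no match needed
  Position 1 ('d'): no match needed
  Position 2 ('a'): matches sub[0] = 'a'
  Position 3 ('a'): no match needed
  Position 4 ('c'): no match needed
  Position 5 ('c'): no match needed
  Position 6 ('d'): no match needed
  Position 7 ('d'): no match needed
  Position 8 ('c'): no match needed
Only matched 1/2 characters => not a subsequence

0


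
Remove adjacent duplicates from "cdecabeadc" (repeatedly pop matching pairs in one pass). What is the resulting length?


Input: cdecabeadc
Stack-based adjacent duplicate removal:
  Read 'c': push. Stack: c
  Read 'd': push. Stack: cd
  Read 'e': push. Stack: cde
  Read 'c': push. Stack: cdec
  Read 'a': push. Stack: cdeca
  Read 'b': push. Stack: cdecab
  Read 'e': push. Stack: cdecabe
  Read 'a': push. Stack: cdecabea
  Read 'd': push. Stack: cdecabead
  Read 'c': push. Stack: cdecabeadc
Final stack: "cdecabeadc" (length 10)

10


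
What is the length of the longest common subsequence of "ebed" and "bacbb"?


LCS of "ebed" and "bacbb"
DP table:
           b    a    c    b    b
      0    0    0    0    0    0
  e   0    0    0    0    0    0
  b   0    1    1    1    1    1
  e   0    1    1    1    1    1
  d   0    1    1    1    1    1
LCS length = dp[4][5] = 1

1


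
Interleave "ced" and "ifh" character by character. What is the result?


Interleaving "ced" and "ifh":
  Position 0: 'c' from first, 'i' from second => "ci"
  Position 1: 'e' from first, 'f' from second => "ef"
  Position 2: 'd' from first, 'h' from second => "dh"
Result: ciefdh

ciefdh


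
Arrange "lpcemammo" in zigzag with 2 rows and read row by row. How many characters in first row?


Zigzag "lpcemammo" into 2 rows:
Placing characters:
  'l' => row 0
  'p' => row 1
  'c' => row 0
  'e' => row 1
  'm' => row 0
  'a' => row 1
  'm' => row 0
  'm' => row 1
  'o' => row 0
Rows:
  Row 0: "lcmmo"
  Row 1: "peam"
First row length: 5

5


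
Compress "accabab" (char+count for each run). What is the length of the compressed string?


Input: accabab
Runs:
  'a' x 1 => "a1"
  'c' x 2 => "c2"
  'a' x 1 => "a1"
  'b' x 1 => "b1"
  'a' x 1 => "a1"
  'b' x 1 => "b1"
Compressed: "a1c2a1b1a1b1"
Compressed length: 12

12


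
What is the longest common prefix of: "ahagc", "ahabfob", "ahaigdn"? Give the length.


Words: ahagc, ahabfob, ahaigdn
  Position 0: all 'a' => match
  Position 1: all 'h' => match
  Position 2: all 'a' => match
  Position 3: ('g', 'b', 'i') => mismatch, stop
LCP = "aha" (length 3)

3


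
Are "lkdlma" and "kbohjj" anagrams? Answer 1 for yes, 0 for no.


Strings: "lkdlma", "kbohjj"
Sorted first:  adkllm
Sorted second: bhjjko
Differ at position 0: 'a' vs 'b' => not anagrams

0


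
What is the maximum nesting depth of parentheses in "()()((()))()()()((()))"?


Input: "()()((()))()()()((()))"
Tracking depth:
  Position 0 '(': depth becomes 1
  Position 1 ')': depth becomes 0
  Position 2 '(': depth becomes 1
  Position 3 ')': depth becomes 0
  Position 4 '(': depth becomes 1
  Position 5 '(': depth becomes 2
  Position 6 '(': depth becomes 3
  Position 7 ')': depth becomes 2
  Position 8 ')': depth becomes 1
  Position 9 ')': depth becomes 0
  Position 10 '(': depth becomes 1
  Position 11 ')': depth becomes 0
  Position 12 '(': depth becomes 1
  Position 13 ')': depth becomes 0
  Position 14 '(': depth becomes 1
  Position 15 ')': depth becomes 0
  Position 16 '(': depth becomes 1
  Position 17 '(': depth becomes 2
  Position 18 '(': depth becomes 3
  Position 19 ')': depth becomes 2
  Position 20 ')': depth becomes 1
  Position 21 ')': depth becomes 0
Maximum depth reached: 3

3


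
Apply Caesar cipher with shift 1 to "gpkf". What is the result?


Caesar cipher: shift "gpkf" by 1
  'g' (pos 6) + 1 = pos 7 = 'h'
  'p' (pos 15) + 1 = pos 16 = 'q'
  'k' (pos 10) + 1 = pos 11 = 'l'
  'f' (pos 5) + 1 = pos 6 = 'g'
Result: hqlg

hqlg


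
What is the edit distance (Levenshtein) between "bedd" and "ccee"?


Computing edit distance: "bedd" -> "ccee"
DP table:
           c    c    e    e
      0    1    2    3    4
  b   1    1    2    3    4
  e   2    2    2    2    3
  d   3    3    3    3    3
  d   4    4    4    4    4
Edit distance = dp[4][4] = 4

4


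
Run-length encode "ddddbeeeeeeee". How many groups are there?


Input: ddddbeeeeeeee
Scanning for consecutive runs:
  Group 1: 'd' x 4 (positions 0-3)
  Group 2: 'b' x 1 (positions 4-4)
  Group 3: 'e' x 8 (positions 5-12)
Total groups: 3

3


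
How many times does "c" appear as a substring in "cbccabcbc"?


Searching for "c" in "cbccabcbc"
Scanning each position:
  Position 0: "c" => MATCH
  Position 1: "b" => no
  Position 2: "c" => MATCH
  Position 3: "c" => MATCH
  Position 4: "a" => no
  Position 5: "b" => no
  Position 6: "c" => MATCH
  Position 7: "b" => no
  Position 8: "c" => MATCH
Total occurrences: 5

5


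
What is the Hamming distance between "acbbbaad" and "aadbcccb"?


Comparing "acbbbaad" and "aadbcccb" position by position:
  Position 0: 'a' vs 'a' => same
  Position 1: 'c' vs 'a' => differ
  Position 2: 'b' vs 'd' => differ
  Position 3: 'b' vs 'b' => same
  Position 4: 'b' vs 'c' => differ
  Position 5: 'a' vs 'c' => differ
  Position 6: 'a' vs 'c' => differ
  Position 7: 'd' vs 'b' => differ
Total differences (Hamming distance): 6

6


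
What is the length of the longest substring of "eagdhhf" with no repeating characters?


Input: "eagdhhf"
Sliding window (track last position of each char):
  Position 0 ('e'): window [0,0] length 1 -- new best
  Position 1 ('a'): window [0,1] length 2 -- new best
  Position 2 ('g'): window [0,2] length 3 -- new best
  Position 3 ('d'): window [0,3] length 4 -- new best
  Position 4 ('h'): window [0,4] length 5 -- new best
  Position 5 ('h'): repeat (last at 4), move window start to 5
  Position 5 ('h'): window [5,5] length 1
  Position 6 ('f'): window [5,6] length 2
Longest substring with no repeats: "eagdh" with length 5

5


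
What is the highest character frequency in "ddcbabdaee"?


Input: ddcbabdaee
Character counts:
  'a': 2
  'b': 2
  'c': 1
  'd': 3
  'e': 2
Maximum frequency: 3

3


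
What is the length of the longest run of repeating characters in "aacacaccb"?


Input: "aacacaccb"
Scanning for longest run:
  Position 1 ('a'): continues run of 'a', length=2
  Position 2 ('c'): new char, reset run to 1
  Position 3 ('a'): new char, reset run to 1
  Position 4 ('c'): new char, reset run to 1
  Position 5 ('a'): new char, reset run to 1
  Position 6 ('c'): new char, reset run to 1
  Position 7 ('c'): continues run of 'c', length=2
  Position 8 ('b'): new char, reset run to 1
Longest run: 'a' with length 2

2


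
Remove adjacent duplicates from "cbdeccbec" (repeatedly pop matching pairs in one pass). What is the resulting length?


Input: cbdeccbec
Stack-based adjacent duplicate removal:
  Read 'c': push. Stack: c
  Read 'b': push. Stack: cb
  Read 'd': push. Stack: cbd
  Read 'e': push. Stack: cbde
  Read 'c': push. Stack: cbdec
  Read 'c': matches stack top 'c' => pop. Stack: cbde
  Read 'b': push. Stack: cbdeb
  Read 'e': push. Stack: cbdebe
  Read 'c': push. Stack: cbdebec
Final stack: "cbdebec" (length 7)

7


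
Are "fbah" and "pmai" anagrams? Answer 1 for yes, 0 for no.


Strings: "fbah", "pmai"
Sorted first:  abfh
Sorted second: aimp
Differ at position 1: 'b' vs 'i' => not anagrams

0


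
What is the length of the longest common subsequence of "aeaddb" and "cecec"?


LCS of "aeaddb" and "cecec"
DP table:
           c    e    c    e    c
      0    0    0    0    0    0
  a   0    0    0    0    0    0
  e   0    0    1    1    1    1
  a   0    0    1    1    1    1
  d   0    0    1    1    1    1
  d   0    0    1    1    1    1
  b   0    0    1    1    1    1
LCS length = dp[6][5] = 1

1


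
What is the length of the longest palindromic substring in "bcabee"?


Input: "bcabee"
Checking substrings for palindromes:
  [4:6] "ee" (len 2) => palindrome
Longest palindromic substring: "ee" with length 2

2


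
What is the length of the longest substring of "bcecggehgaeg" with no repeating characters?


Input: "bcecggehgaeg"
Sliding window (track last position of each char):
  Position 0 ('b'): window [0,0] length 1 -- new best
  Position 1 ('c'): window [0,1] length 2 -- new best
  Position 2 ('e'): window [0,2] length 3 -- new best
  Position 3 ('c'): repeat (last at 1), move window start to 2
  Position 3 ('c'): window [2,3] length 2
  Position 4 ('g'): window [2,4] length 3
  Position 5 ('g'): repeat (last at 4), move window start to 5
  Position 5 ('g'): window [5,5] length 1
  Position 6 ('e'): window [5,6] length 2
  Position 7 ('h'): window [5,7] length 3
  Position 8 ('g'): repeat (last at 5), move window start to 6
  Position 8 ('g'): window [6,8] length 3
  Position 9 ('a'): window [6,9] length 4 -- new best
  Position 10 ('e'): repeat (last at 6), move window start to 7
  Position 10 ('e'): window [7,10] length 4
  Position 11 ('g'): repeat (last at 8), move window start to 9
  Position 11 ('g'): window [9,11] length 3
Longest substring with no repeats: "ehga" with length 4

4


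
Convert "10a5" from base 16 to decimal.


Input: "10a5" in base 16
Positional expansion:
  Digit '1' (value 1) x 16^3 = 4096
  Digit '0' (value 0) x 16^2 = 0
  Digit 'a' (value 10) x 16^1 = 160
  Digit '5' (value 5) x 16^0 = 5
Sum = 4261

4261


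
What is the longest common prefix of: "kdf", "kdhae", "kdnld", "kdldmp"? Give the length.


Words: kdf, kdhae, kdnld, kdldmp
  Position 0: all 'k' => match
  Position 1: all 'd' => match
  Position 2: ('f', 'h', 'n', 'l') => mismatch, stop
LCP = "kd" (length 2)

2


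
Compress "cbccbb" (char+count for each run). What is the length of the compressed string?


Input: cbccbb
Runs:
  'c' x 1 => "c1"
  'b' x 1 => "b1"
  'c' x 2 => "c2"
  'b' x 2 => "b2"
Compressed: "c1b1c2b2"
Compressed length: 8

8


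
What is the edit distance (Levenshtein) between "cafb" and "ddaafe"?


Computing edit distance: "cafb" -> "ddaafe"
DP table:
           d    d    a    a    f    e
      0    1    2    3    4    5    6
  c   1    1    2    3    4    5    6
  a   2    2    2    2    3    4    5
  f   3    3    3    3    3    3    4
  b   4    4    4    4    4    4    4
Edit distance = dp[4][6] = 4

4


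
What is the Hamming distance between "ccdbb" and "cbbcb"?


Comparing "ccdbb" and "cbbcb" position by position:
  Position 0: 'c' vs 'c' => same
  Position 1: 'c' vs 'b' => differ
  Position 2: 'd' vs 'b' => differ
  Position 3: 'b' vs 'c' => differ
  Position 4: 'b' vs 'b' => same
Total differences (Hamming distance): 3

3


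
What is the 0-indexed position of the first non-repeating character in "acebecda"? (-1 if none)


Input: acebecda
Character frequencies:
  'a': 2
  'b': 1
  'c': 2
  'd': 1
  'e': 2
Scanning left to right for freq == 1:
  Position 0 ('a'): freq=2, skip
  Position 1 ('c'): freq=2, skip
  Position 2 ('e'): freq=2, skip
  Position 3 ('b'): unique! => answer = 3

3


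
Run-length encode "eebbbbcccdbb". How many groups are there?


Input: eebbbbcccdbb
Scanning for consecutive runs:
  Group 1: 'e' x 2 (positions 0-1)
  Group 2: 'b' x 4 (positions 2-5)
  Group 3: 'c' x 3 (positions 6-8)
  Group 4: 'd' x 1 (positions 9-9)
  Group 5: 'b' x 2 (positions 10-11)
Total groups: 5

5


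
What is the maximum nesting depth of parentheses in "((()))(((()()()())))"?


Input: "((()))(((()()()())))"
Tracking depth:
  Position 0 '(': depth becomes 1
  Position 1 '(': depth becomes 2
  Position 2 '(': depth becomes 3
  Position 3 ')': depth becomes 2
  Position 4 ')': depth becomes 1
  Position 5 ')': depth becomes 0
  Position 6 '(': depth becomes 1
  Position 7 '(': depth becomes 2
  Position 8 '(': depth becomes 3
  Position 9 '(': depth becomes 4
  Position 10 ')': depth becomes 3
  Position 11 '(': depth becomes 4
  Position 12 ')': depth becomes 3
  Position 13 '(': depth becomes 4
  Position 14 ')': depth becomes 3
  Position 15 '(': depth becomes 4
  Position 16 ')': depth becomes 3
  Position 17 ')': depth becomes 2
  Position 18 ')': depth becomes 1
  Position 19 ')': depth becomes 0
Maximum depth reached: 4

4


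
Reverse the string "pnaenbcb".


Input: pnaenbcb
Reading characters right to left:
  Position 7: 'b'
  Position 6: 'c'
  Position 5: 'b'
  Position 4: 'n'
  Position 3: 'e'
  Position 2: 'a'
  Position 1: 'n'
  Position 0: 'p'
Reversed: bcbneanp

bcbneanp


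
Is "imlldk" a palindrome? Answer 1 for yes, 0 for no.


Input: imlldk
Reversed: kdllmi
  Compare pos 0 ('i') with pos 5 ('k'): MISMATCH
  Compare pos 1 ('m') with pos 4 ('d'): MISMATCH
  Compare pos 2 ('l') with pos 3 ('l'): match
Result: not a palindrome

0


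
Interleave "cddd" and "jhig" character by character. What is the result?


Interleaving "cddd" and "jhig":
  Position 0: 'c' from first, 'j' from second => "cj"
  Position 1: 'd' from first, 'h' from second => "dh"
  Position 2: 'd' from first, 'i' from second => "di"
  Position 3: 'd' from first, 'g' from second => "dg"
Result: cjdhdidg

cjdhdidg


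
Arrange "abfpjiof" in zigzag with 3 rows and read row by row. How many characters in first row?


Zigzag "abfpjiof" into 3 rows:
Placing characters:
  'a' => row 0
  'b' => row 1
  'f' => row 2
  'p' => row 1
  'j' => row 0
  'i' => row 1
  'o' => row 2
  'f' => row 1
Rows:
  Row 0: "aj"
  Row 1: "bpif"
  Row 2: "fo"
First row length: 2

2


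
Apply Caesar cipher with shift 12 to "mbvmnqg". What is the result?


Caesar cipher: shift "mbvmnqg" by 12
  'm' (pos 12) + 12 = pos 24 = 'y'
  'b' (pos 1) + 12 = pos 13 = 'n'
  'v' (pos 21) + 12 = pos 7 = 'h'
  'm' (pos 12) + 12 = pos 24 = 'y'
  'n' (pos 13) + 12 = pos 25 = 'z'
  'q' (pos 16) + 12 = pos 2 = 'c'
  'g' (pos 6) + 12 = pos 18 = 's'
Result: ynhyzcs

ynhyzcs


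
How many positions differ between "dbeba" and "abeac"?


Comparing "dbeba" and "abeac" position by position:
  Position 0: 'd' vs 'a' => DIFFER
  Position 1: 'b' vs 'b' => same
  Position 2: 'e' vs 'e' => same
  Position 3: 'b' vs 'a' => DIFFER
  Position 4: 'a' vs 'c' => DIFFER
Positions that differ: 3

3


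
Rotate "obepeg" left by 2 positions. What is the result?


Input: "obepeg", rotate left by 2
First 2 characters: "ob"
Remaining characters: "epeg"
Concatenate remaining + first: "epeg" + "ob" = "epegob"

epegob


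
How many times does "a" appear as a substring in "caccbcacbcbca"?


Searching for "a" in "caccbcacbcbca"
Scanning each position:
  Position 0: "c" => no
  Position 1: "a" => MATCH
  Position 2: "c" => no
  Position 3: "c" => no
  Position 4: "b" => no
  Position 5: "c" => no
  Position 6: "a" => MATCH
  Position 7: "c" => no
  Position 8: "b" => no
  Position 9: "c" => no
  Position 10: "b" => no
  Position 11: "c" => no
  Position 12: "a" => MATCH
Total occurrences: 3

3


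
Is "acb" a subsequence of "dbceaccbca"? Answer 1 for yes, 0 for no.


Check if "acb" is a subsequence of "dbceaccbca"
Greedy scan:
  Position 0 ('d'): no match needed
  Position 1 ('b'): no match needed
  Position 2 ('c'): no match needed
  Position 3 ('e'): no match needed
  Position 4 ('a'): matches sub[0] = 'a'
  Position 5 ('c'): matches sub[1] = 'c'
  Position 6 ('c'): no match needed
  Position 7 ('b'): matches sub[2] = 'b'
  Position 8 ('c'): no match needed
  Position 9 ('a'): no match needed
All 3 characters matched => is a subsequence

1


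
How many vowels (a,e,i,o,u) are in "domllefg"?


Input: domllefg
Checking each character:
  'd' at position 0: consonant
  'o' at position 1: vowel (running total: 1)
  'm' at position 2: consonant
  'l' at position 3: consonant
  'l' at position 4: consonant
  'e' at position 5: vowel (running total: 2)
  'f' at position 6: consonant
  'g' at position 7: consonant
Total vowels: 2

2


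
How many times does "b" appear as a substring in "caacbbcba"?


Searching for "b" in "caacbbcba"
Scanning each position:
  Position 0: "c" => no
  Position 1: "a" => no
  Position 2: "a" => no
  Position 3: "c" => no
  Position 4: "b" => MATCH
  Position 5: "b" => MATCH
  Position 6: "c" => no
  Position 7: "b" => MATCH
  Position 8: "a" => no
Total occurrences: 3

3


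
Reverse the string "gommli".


Input: gommli
Reading characters right to left:
  Position 5: 'i'
  Position 4: 'l'
  Position 3: 'm'
  Position 2: 'm'
  Position 1: 'o'
  Position 0: 'g'
Reversed: ilmmog

ilmmog


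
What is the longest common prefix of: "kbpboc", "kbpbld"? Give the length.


Words: kbpboc, kbpbld
  Position 0: all 'k' => match
  Position 1: all 'b' => match
  Position 2: all 'p' => match
  Position 3: all 'b' => match
  Position 4: ('o', 'l') => mismatch, stop
LCP = "kbpb" (length 4)

4


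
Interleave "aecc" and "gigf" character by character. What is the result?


Interleaving "aecc" and "gigf":
  Position 0: 'a' from first, 'g' from second => "ag"
  Position 1: 'e' from first, 'i' from second => "ei"
  Position 2: 'c' from first, 'g' from second => "cg"
  Position 3: 'c' from first, 'f' from second => "cf"
Result: ageicgcf

ageicgcf


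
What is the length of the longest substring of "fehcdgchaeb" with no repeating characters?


Input: "fehcdgchaeb"
Sliding window (track last position of each char):
  Position 0 ('f'): window [0,0] length 1 -- new best
  Position 1 ('e'): window [0,1] length 2 -- new best
  Position 2 ('h'): window [0,2] length 3 -- new best
  Position 3 ('c'): window [0,3] length 4 -- new best
  Position 4 ('d'): window [0,4] length 5 -- new best
  Position 5 ('g'): window [0,5] length 6 -- new best
  Position 6 ('c'): repeat (last at 3), move window start to 4
  Position 6 ('c'): window [4,6] length 3
  Position 7 ('h'): window [4,7] length 4
  Position 8 ('a'): window [4,8] length 5
  Position 9 ('e'): window [4,9] length 6
  Position 10 ('b'): window [4,10] length 7 -- new best
Longest substring with no repeats: "dgchaeb" with length 7

7


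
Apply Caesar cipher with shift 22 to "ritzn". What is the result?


Caesar cipher: shift "ritzn" by 22
  'r' (pos 17) + 22 = pos 13 = 'n'
  'i' (pos 8) + 22 = pos 4 = 'e'
  't' (pos 19) + 22 = pos 15 = 'p'
  'z' (pos 25) + 22 = pos 21 = 'v'
  'n' (pos 13) + 22 = pos 9 = 'j'
Result: nepvj

nepvj


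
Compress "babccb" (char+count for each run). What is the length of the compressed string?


Input: babccb
Runs:
  'b' x 1 => "b1"
  'a' x 1 => "a1"
  'b' x 1 => "b1"
  'c' x 2 => "c2"
  'b' x 1 => "b1"
Compressed: "b1a1b1c2b1"
Compressed length: 10

10


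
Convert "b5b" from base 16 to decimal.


Input: "b5b" in base 16
Positional expansion:
  Digit 'b' (value 11) x 16^2 = 2816
  Digit '5' (value 5) x 16^1 = 80
  Digit 'b' (value 11) x 16^0 = 11
Sum = 2907

2907


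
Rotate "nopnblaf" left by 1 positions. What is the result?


Input: "nopnblaf", rotate left by 1
First 1 characters: "n"
Remaining characters: "opnblaf"
Concatenate remaining + first: "opnblaf" + "n" = "opnblafn"

opnblafn


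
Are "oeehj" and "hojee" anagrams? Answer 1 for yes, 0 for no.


Strings: "oeehj", "hojee"
Sorted first:  eehjo
Sorted second: eehjo
Sorted forms match => anagrams

1


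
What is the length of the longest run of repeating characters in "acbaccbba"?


Input: "acbaccbba"
Scanning for longest run:
  Position 1 ('c'): new char, reset run to 1
  Position 2 ('b'): new char, reset run to 1
  Position 3 ('a'): new char, reset run to 1
  Position 4 ('c'): new char, reset run to 1
  Position 5 ('c'): continues run of 'c', length=2
  Position 6 ('b'): new char, reset run to 1
  Position 7 ('b'): continues run of 'b', length=2
  Position 8 ('a'): new char, reset run to 1
Longest run: 'c' with length 2

2


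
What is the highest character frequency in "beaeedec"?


Input: beaeedec
Character counts:
  'a': 1
  'b': 1
  'c': 1
  'd': 1
  'e': 4
Maximum frequency: 4

4


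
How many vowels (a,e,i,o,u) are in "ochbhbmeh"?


Input: ochbhbmeh
Checking each character:
  'o' at position 0: vowel (running total: 1)
  'c' at position 1: consonant
  'h' at position 2: consonant
  'b' at position 3: consonant
  'h' at position 4: consonant
  'b' at position 5: consonant
  'm' at position 6: consonant
  'e' at position 7: vowel (running total: 2)
  'h' at position 8: consonant
Total vowels: 2

2


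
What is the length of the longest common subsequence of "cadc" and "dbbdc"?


LCS of "cadc" and "dbbdc"
DP table:
           d    b    b    d    c
      0    0    0    0    0    0
  c   0    0    0    0    0    1
  a   0    0    0    0    0    1
  d   0    1    1    1    1    1
  c   0    1    1    1    1    2
LCS length = dp[4][5] = 2

2


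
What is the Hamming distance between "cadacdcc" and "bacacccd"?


Comparing "cadacdcc" and "bacacccd" position by position:
  Position 0: 'c' vs 'b' => differ
  Position 1: 'a' vs 'a' => same
  Position 2: 'd' vs 'c' => differ
  Position 3: 'a' vs 'a' => same
  Position 4: 'c' vs 'c' => same
  Position 5: 'd' vs 'c' => differ
  Position 6: 'c' vs 'c' => same
  Position 7: 'c' vs 'd' => differ
Total differences (Hamming distance): 4

4


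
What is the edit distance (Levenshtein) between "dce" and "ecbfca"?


Computing edit distance: "dce" -> "ecbfca"
DP table:
           e    c    b    f    c    a
      0    1    2    3    4    5    6
  d   1    1    2    3    4    5    6
  c   2    2    1    2    3    4    5
  e   3    2    2    2    3    4    5
Edit distance = dp[3][6] = 5

5


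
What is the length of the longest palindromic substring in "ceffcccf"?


Input: "ceffcccf"
Checking substrings for palindromes:
  [3:8] "fcccf" (len 5) => palindrome
  [4:7] "ccc" (len 3) => palindrome
  [2:4] "ff" (len 2) => palindrome
  [4:6] "cc" (len 2) => palindrome
  [5:7] "cc" (len 2) => palindrome
Longest palindromic substring: "fcccf" with length 5

5


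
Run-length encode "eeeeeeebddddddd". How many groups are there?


Input: eeeeeeebddddddd
Scanning for consecutive runs:
  Group 1: 'e' x 7 (positions 0-6)
  Group 2: 'b' x 1 (positions 7-7)
  Group 3: 'd' x 7 (positions 8-14)
Total groups: 3

3


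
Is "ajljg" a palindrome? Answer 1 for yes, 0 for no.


Input: ajljg
Reversed: gjlja
  Compare pos 0 ('a') with pos 4 ('g'): MISMATCH
  Compare pos 1 ('j') with pos 3 ('j'): match
Result: not a palindrome

0


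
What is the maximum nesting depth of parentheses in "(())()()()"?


Input: "(())()()()"
Tracking depth:
  Position 0 '(': depth becomes 1
  Position 1 '(': depth becomes 2
  Position 2 ')': depth becomes 1
  Position 3 ')': depth becomes 0
  Position 4 '(': depth becomes 1
  Position 5 ')': depth becomes 0
  Position 6 '(': depth becomes 1
  Position 7 ')': depth becomes 0
  Position 8 '(': depth becomes 1
  Position 9 ')': depth becomes 0
Maximum depth reached: 2

2


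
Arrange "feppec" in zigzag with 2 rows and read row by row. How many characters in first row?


Zigzag "feppec" into 2 rows:
Placing characters:
  'f' => row 0
  'e' => row 1
  'p' => row 0
  'p' => row 1
  'e' => row 0
  'c' => row 1
Rows:
  Row 0: "fpe"
  Row 1: "epc"
First row length: 3

3


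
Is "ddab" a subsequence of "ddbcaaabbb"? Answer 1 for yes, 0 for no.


Check if "ddab" is a subsequence of "ddbcaaabbb"
Greedy scan:
  Position 0 ('d'): matches sub[0] = 'd'
  Position 1 ('d'): matches sub[1] = 'd'
  Position 2 ('b'): no match needed
  Position 3 ('c'): no match needed
  Position 4 ('a'): matches sub[2] = 'a'
  Position 5 ('a'): no match needed
  Position 6 ('a'): no match needed
  Position 7 ('b'): matches sub[3] = 'b'
  Position 8 ('b'): no match needed
  Position 9 ('b'): no match needed
All 4 characters matched => is a subsequence

1


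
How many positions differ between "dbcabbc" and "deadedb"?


Comparing "dbcabbc" and "deadedb" position by position:
  Position 0: 'd' vs 'd' => same
  Position 1: 'b' vs 'e' => DIFFER
  Position 2: 'c' vs 'a' => DIFFER
  Position 3: 'a' vs 'd' => DIFFER
  Position 4: 'b' vs 'e' => DIFFER
  Position 5: 'b' vs 'd' => DIFFER
  Position 6: 'c' vs 'b' => DIFFER
Positions that differ: 6

6


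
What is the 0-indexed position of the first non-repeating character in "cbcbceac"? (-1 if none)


Input: cbcbceac
Character frequencies:
  'a': 1
  'b': 2
  'c': 4
  'e': 1
Scanning left to right for freq == 1:
  Position 0 ('c'): freq=4, skip
  Position 1 ('b'): freq=2, skip
  Position 2 ('c'): freq=4, skip
  Position 3 ('b'): freq=2, skip
  Position 4 ('c'): freq=4, skip
  Position 5 ('e'): unique! => answer = 5

5


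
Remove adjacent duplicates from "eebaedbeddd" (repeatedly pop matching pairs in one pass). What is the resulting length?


Input: eebaedbeddd
Stack-based adjacent duplicate removal:
  Read 'e': push. Stack: e
  Read 'e': matches stack top 'e' => pop. Stack: (empty)
  Read 'b': push. Stack: b
  Read 'a': push. Stack: ba
  Read 'e': push. Stack: bae
  Read 'd': push. Stack: baed
  Read 'b': push. Stack: baedb
  Read 'e': push. Stack: baedbe
  Read 'd': push. Stack: baedbed
  Read 'd': matches stack top 'd' => pop. Stack: baedbe
  Read 'd': push. Stack: baedbed
Final stack: "baedbed" (length 7)

7


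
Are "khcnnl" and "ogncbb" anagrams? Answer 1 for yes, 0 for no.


Strings: "khcnnl", "ogncbb"
Sorted first:  chklnn
Sorted second: bbcgno
Differ at position 0: 'c' vs 'b' => not anagrams

0


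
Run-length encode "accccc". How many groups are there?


Input: accccc
Scanning for consecutive runs:
  Group 1: 'a' x 1 (positions 0-0)
  Group 2: 'c' x 5 (positions 1-5)
Total groups: 2

2


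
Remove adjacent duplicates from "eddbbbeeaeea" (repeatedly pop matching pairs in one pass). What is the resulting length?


Input: eddbbbeeaeea
Stack-based adjacent duplicate removal:
  Read 'e': push. Stack: e
  Read 'd': push. Stack: ed
  Read 'd': matches stack top 'd' => pop. Stack: e
  Read 'b': push. Stack: eb
  Read 'b': matches stack top 'b' => pop. Stack: e
  Read 'b': push. Stack: eb
  Read 'e': push. Stack: ebe
  Read 'e': matches stack top 'e' => pop. Stack: eb
  Read 'a': push. Stack: eba
  Read 'e': push. Stack: ebae
  Read 'e': matches stack top 'e' => pop. Stack: eba
  Read 'a': matches stack top 'a' => pop. Stack: eb
Final stack: "eb" (length 2)

2


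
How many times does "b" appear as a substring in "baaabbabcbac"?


Searching for "b" in "baaabbabcbac"
Scanning each position:
  Position 0: "b" => MATCH
  Position 1: "a" => no
  Position 2: "a" => no
  Position 3: "a" => no
  Position 4: "b" => MATCH
  Position 5: "b" => MATCH
  Position 6: "a" => no
  Position 7: "b" => MATCH
  Position 8: "c" => no
  Position 9: "b" => MATCH
  Position 10: "a" => no
  Position 11: "c" => no
Total occurrences: 5

5


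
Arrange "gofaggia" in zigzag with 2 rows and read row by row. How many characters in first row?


Zigzag "gofaggia" into 2 rows:
Placing characters:
  'g' => row 0
  'o' => row 1
  'f' => row 0
  'a' => row 1
  'g' => row 0
  'g' => row 1
  'i' => row 0
  'a' => row 1
Rows:
  Row 0: "gfgi"
  Row 1: "oaga"
First row length: 4

4


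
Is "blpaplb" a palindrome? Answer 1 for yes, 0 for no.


Input: blpaplb
Reversed: blpaplb
  Compare pos 0 ('b') with pos 6 ('b'): match
  Compare pos 1 ('l') with pos 5 ('l'): match
  Compare pos 2 ('p') with pos 4 ('p'): match
Result: palindrome

1


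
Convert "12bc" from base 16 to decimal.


Input: "12bc" in base 16
Positional expansion:
  Digit '1' (value 1) x 16^3 = 4096
  Digit '2' (value 2) x 16^2 = 512
  Digit 'b' (value 11) x 16^1 = 176
  Digit 'c' (value 12) x 16^0 = 12
Sum = 4796

4796


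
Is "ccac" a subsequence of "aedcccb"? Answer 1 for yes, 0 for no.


Check if "ccac" is a subsequence of "aedcccb"
Greedy scan:
  Position 0 ('a'): no match needed
  Position 1 ('e'): no match needed
  Position 2 ('d'): no match needed
  Position 3 ('c'): matches sub[0] = 'c'
  Position 4 ('c'): matches sub[1] = 'c'
  Position 5 ('c'): no match needed
  Position 6 ('b'): no match needed
Only matched 2/4 characters => not a subsequence

0


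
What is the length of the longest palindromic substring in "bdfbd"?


Input: "bdfbd"
Checking substrings for palindromes:
  No multi-char palindromic substrings found
Longest palindromic substring: "b" with length 1

1


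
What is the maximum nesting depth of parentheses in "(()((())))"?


Input: "(()((())))"
Tracking depth:
  Position 0 '(': depth becomes 1
  Position 1 '(': depth becomes 2
  Position 2 ')': depth becomes 1
  Position 3 '(': depth becomes 2
  Position 4 '(': depth becomes 3
  Position 5 '(': depth becomes 4
  Position 6 ')': depth becomes 3
  Position 7 ')': depth becomes 2
  Position 8 ')': depth becomes 1
  Position 9 ')': depth becomes 0
Maximum depth reached: 4

4


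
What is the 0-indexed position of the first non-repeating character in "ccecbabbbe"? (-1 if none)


Input: ccecbabbbe
Character frequencies:
  'a': 1
  'b': 4
  'c': 3
  'e': 2
Scanning left to right for freq == 1:
  Position 0 ('c'): freq=3, skip
  Position 1 ('c'): freq=3, skip
  Position 2 ('e'): freq=2, skip
  Position 3 ('c'): freq=3, skip
  Position 4 ('b'): freq=4, skip
  Position 5 ('a'): unique! => answer = 5

5


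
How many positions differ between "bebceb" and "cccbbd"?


Comparing "bebceb" and "cccbbd" position by position:
  Position 0: 'b' vs 'c' => DIFFER
  Position 1: 'e' vs 'c' => DIFFER
  Position 2: 'b' vs 'c' => DIFFER
  Position 3: 'c' vs 'b' => DIFFER
  Position 4: 'e' vs 'b' => DIFFER
  Position 5: 'b' vs 'd' => DIFFER
Positions that differ: 6

6


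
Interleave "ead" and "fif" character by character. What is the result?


Interleaving "ead" and "fif":
  Position 0: 'e' from first, 'f' from second => "ef"
  Position 1: 'a' from first, 'i' from second => "ai"
  Position 2: 'd' from first, 'f' from second => "df"
Result: efaidf

efaidf


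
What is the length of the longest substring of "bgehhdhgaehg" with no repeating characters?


Input: "bgehhdhgaehg"
Sliding window (track last position of each char):
  Position 0 ('b'): window [0,0] length 1 -- new best
  Position 1 ('g'): window [0,1] length 2 -- new best
  Position 2 ('e'): window [0,2] length 3 -- new best
  Position 3 ('h'): window [0,3] length 4 -- new best
  Position 4 ('h'): repeat (last at 3), move window start to 4
  Position 4 ('h'): window [4,4] length 1
  Position 5 ('d'): window [4,5] length 2
  Position 6 ('h'): repeat (last at 4), move window start to 5
  Position 6 ('h'): window [5,6] length 2
  Position 7 ('g'): window [5,7] length 3
  Position 8 ('a'): window [5,8] length 4
  Position 9 ('e'): window [5,9] length 5 -- new best
  Position 10 ('h'): repeat (last at 6), move window start to 7
  Position 10 ('h'): window [7,10] length 4
  Position 11 ('g'): repeat (last at 7), move window start to 8
  Position 11 ('g'): window [8,11] length 4
Longest substring with no repeats: "dhgae" with length 5

5


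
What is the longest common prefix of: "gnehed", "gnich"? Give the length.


Words: gnehed, gnich
  Position 0: all 'g' => match
  Position 1: all 'n' => match
  Position 2: ('e', 'i') => mismatch, stop
LCP = "gn" (length 2)

2


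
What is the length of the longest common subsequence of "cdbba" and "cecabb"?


LCS of "cdbba" and "cecabb"
DP table:
           c    e    c    a    b    b
      0    0    0    0    0    0    0
  c   0    1    1    1    1    1    1
  d   0    1    1    1    1    1    1
  b   0    1    1    1    1    2    2
  b   0    1    1    1    1    2    3
  a   0    1    1    1    2    2    3
LCS length = dp[5][6] = 3

3


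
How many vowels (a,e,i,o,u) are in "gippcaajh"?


Input: gippcaajh
Checking each character:
  'g' at position 0: consonant
  'i' at position 1: vowel (running total: 1)
  'p' at position 2: consonant
  'p' at position 3: consonant
  'c' at position 4: consonant
  'a' at position 5: vowel (running total: 2)
  'a' at position 6: vowel (running total: 3)
  'j' at position 7: consonant
  'h' at position 8: consonant
Total vowels: 3

3


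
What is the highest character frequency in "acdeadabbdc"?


Input: acdeadabbdc
Character counts:
  'a': 3
  'b': 2
  'c': 2
  'd': 3
  'e': 1
Maximum frequency: 3

3


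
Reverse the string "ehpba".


Input: ehpba
Reading characters right to left:
  Position 4: 'a'
  Position 3: 'b'
  Position 2: 'p'
  Position 1: 'h'
  Position 0: 'e'
Reversed: abphe

abphe


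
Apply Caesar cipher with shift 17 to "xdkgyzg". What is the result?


Caesar cipher: shift "xdkgyzg" by 17
  'x' (pos 23) + 17 = pos 14 = 'o'
  'd' (pos 3) + 17 = pos 20 = 'u'
  'k' (pos 10) + 17 = pos 1 = 'b'
  'g' (pos 6) + 17 = pos 23 = 'x'
  'y' (pos 24) + 17 = pos 15 = 'p'
  'z' (pos 25) + 17 = pos 16 = 'q'
  'g' (pos 6) + 17 = pos 23 = 'x'
Result: oubxpqx

oubxpqx


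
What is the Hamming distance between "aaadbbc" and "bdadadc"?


Comparing "aaadbbc" and "bdadadc" position by position:
  Position 0: 'a' vs 'b' => differ
  Position 1: 'a' vs 'd' => differ
  Position 2: 'a' vs 'a' => same
  Position 3: 'd' vs 'd' => same
  Position 4: 'b' vs 'a' => differ
  Position 5: 'b' vs 'd' => differ
  Position 6: 'c' vs 'c' => same
Total differences (Hamming distance): 4

4
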